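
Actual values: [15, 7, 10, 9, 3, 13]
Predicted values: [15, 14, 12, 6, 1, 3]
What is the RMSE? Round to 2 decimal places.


MSE = 27.6667. RMSE = sqrt(27.6667) = 5.26.

5.26


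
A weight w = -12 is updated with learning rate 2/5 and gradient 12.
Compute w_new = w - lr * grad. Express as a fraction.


w_new = -12 - 2/5 * 12 = -12 - 24/5 = -84/5.

-84/5


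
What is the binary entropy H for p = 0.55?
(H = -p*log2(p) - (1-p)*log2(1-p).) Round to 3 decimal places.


H = -0.55*log2(0.55) - 0.45*log2(0.45) = 0.993.

0.993


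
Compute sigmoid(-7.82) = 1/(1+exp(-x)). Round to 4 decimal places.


sigma(-7.82) = 1/(1+e^(7.82)) = 1/(1+2489.905408) = 1/2490.905408 = 0.0004.

0.0004


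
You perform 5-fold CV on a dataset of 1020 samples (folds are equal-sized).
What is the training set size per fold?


Each validation fold has 1020/5 = 204 samples. Training set = 1020 - 204 = 816.

816


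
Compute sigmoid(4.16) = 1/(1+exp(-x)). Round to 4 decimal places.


sigma(4.16) = 1/(1+e^(-4.16)) = 1/(1+0.015608) = 1/1.015608 = 0.9846.

0.9846


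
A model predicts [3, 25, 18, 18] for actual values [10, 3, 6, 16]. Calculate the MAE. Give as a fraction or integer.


MAE = (1/4) * (|10-3|=7 + |3-25|=22 + |6-18|=12 + |16-18|=2). Sum = 43. MAE = 43/4.

43/4


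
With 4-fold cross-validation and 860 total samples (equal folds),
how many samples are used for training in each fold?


Each validation fold has 860/4 = 215 samples. Training set = 860 - 215 = 645.

645


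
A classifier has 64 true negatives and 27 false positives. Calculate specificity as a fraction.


Specificity = TN / (TN + FP) = 64 / 91 = 64/91.

64/91


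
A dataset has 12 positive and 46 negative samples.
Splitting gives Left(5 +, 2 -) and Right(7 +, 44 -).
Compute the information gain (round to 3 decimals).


H(parent) = 0.7355. H(left) = 0.8631, H(right) = 0.5770. Weighted = (7/58)*0.8631 + (51/58)*0.5770 = 0.6115. IG = 0.7355 - 0.6115 = 0.1240, which rounds to 0.124.

0.124


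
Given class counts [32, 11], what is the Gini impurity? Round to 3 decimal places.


Total = 43. Proportions: 32/43, 11/43. sum(p_i^2) = 0.6193. Gini = 1 - 0.6193 = 0.3807, which rounds to 0.381.

0.381


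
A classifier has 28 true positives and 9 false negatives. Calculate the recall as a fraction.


Recall = TP / (TP + FN) = 28 / 37 = 28/37.

28/37


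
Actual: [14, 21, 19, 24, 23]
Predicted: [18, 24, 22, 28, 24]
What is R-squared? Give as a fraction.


Mean(y) = 101/5. SS_res = 51. SS_tot = 314/5. R^2 = 1 - 51/(314/5) = 59/314.

59/314


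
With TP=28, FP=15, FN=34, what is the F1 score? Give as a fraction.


Precision = 28/43 = 28/43. Recall = 28/62 = 14/31. F1 = 2*P*R/(P+R) = 8/15.

8/15


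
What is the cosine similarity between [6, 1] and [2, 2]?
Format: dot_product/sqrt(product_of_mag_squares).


dot = 14. |a|^2 = 37, |b|^2 = 8. cos = 14/sqrt(296).

14/sqrt(296)


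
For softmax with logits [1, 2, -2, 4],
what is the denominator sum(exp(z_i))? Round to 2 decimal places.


Denom = e^1=2.7183 + e^2=7.3891 + e^-2=0.1353 + e^4=54.5982. Sum = 64.8409, which rounds to 64.84.

64.84


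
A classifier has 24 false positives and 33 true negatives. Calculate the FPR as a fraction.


FPR = FP / (FP + TN) = 24 / 57 = 8/19.

8/19


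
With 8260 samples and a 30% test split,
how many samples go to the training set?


Test set = 8260 * 30% = 2478. Training set = 8260 - 2478 = 5782.

5782


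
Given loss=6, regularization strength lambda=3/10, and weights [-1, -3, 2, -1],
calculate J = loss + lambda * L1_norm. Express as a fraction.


L1 norm = sum(|w|) = 7. J = 6 + 3/10 * 7 = 81/10.

81/10


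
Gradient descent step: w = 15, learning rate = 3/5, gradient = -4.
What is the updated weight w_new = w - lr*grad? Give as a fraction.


w_new = 15 - 3/5 * -4 = 15 - -12/5 = 87/5.

87/5


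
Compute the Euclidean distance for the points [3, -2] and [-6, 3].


d = sqrt(sum of squared differences). (3--6)^2=81, (-2-3)^2=25. Sum = 106.

sqrt(106)


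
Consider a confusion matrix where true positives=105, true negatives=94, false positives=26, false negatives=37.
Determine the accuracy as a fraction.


Accuracy = (TP + TN) / (TP + TN + FP + FN) = (105 + 94) / 262 = 199/262.

199/262


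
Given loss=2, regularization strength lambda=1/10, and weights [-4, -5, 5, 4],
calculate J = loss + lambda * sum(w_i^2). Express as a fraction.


L2 sq norm = sum(w^2) = 82. J = 2 + 1/10 * 82 = 51/5.

51/5


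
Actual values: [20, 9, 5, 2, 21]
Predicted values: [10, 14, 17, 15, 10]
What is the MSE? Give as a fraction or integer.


MSE = (1/5) * ((20-10)^2=100 + (9-14)^2=25 + (5-17)^2=144 + (2-15)^2=169 + (21-10)^2=121). Sum = 559. MSE = 559/5.

559/5


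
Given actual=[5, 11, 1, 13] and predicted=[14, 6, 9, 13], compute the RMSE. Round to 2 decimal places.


MSE = 42.5000. RMSE = sqrt(42.5000) = 6.52.

6.52


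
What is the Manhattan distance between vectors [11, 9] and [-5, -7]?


d = sum of absolute differences: |11--5|=16 + |9--7|=16 = 32.

32


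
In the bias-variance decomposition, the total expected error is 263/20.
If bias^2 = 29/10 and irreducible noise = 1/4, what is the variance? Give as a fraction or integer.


Total error = bias^2 + variance + irreducible noise. So variance = 263/20 - 29/10 - 1/4 = 10.

10


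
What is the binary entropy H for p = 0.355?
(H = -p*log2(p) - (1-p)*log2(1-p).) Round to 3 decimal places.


H = -0.355*log2(0.355) - 0.645*log2(0.645) = 0.938.

0.938


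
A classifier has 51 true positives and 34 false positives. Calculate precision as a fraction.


Precision = TP / (TP + FP) = 51 / 85 = 3/5.

3/5


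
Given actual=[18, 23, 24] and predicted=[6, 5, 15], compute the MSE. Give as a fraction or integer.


MSE = (1/3) * ((18-6)^2=144 + (23-5)^2=324 + (24-15)^2=81). Sum = 549. MSE = 183.

183


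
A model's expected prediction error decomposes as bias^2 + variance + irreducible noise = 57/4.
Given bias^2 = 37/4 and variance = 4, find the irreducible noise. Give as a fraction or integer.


Total error = bias^2 + variance + irreducible noise. So irreducible noise = 57/4 - 37/4 - 4 = 1.

1


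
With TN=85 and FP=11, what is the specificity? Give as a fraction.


Specificity = TN / (TN + FP) = 85 / 96 = 85/96.

85/96


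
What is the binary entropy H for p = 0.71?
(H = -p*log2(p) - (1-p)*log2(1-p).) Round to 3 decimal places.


H = -0.71*log2(0.71) - 0.29*log2(0.29) = 0.869.

0.869


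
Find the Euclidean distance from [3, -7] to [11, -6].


d = sqrt(sum of squared differences). (3-11)^2=64, (-7--6)^2=1. Sum = 65.

sqrt(65)


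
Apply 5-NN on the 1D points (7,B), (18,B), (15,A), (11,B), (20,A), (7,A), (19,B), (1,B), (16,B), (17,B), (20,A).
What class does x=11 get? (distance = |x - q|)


Distances: |7-11|=4, |18-11|=7, |15-11|=4, |11-11|=0, |20-11|=9, |7-11|=4, |19-11|=8, |1-11|=10, |16-11|=5, |17-11|=6, |20-11|=9. 5 nearest: (11,B), (15,A), (7,A), (7,B), (16,B). Counts: {'B': 3, 'A': 2}. Majority class: B.

B


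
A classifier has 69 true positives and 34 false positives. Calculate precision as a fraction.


Precision = TP / (TP + FP) = 69 / 103 = 69/103.

69/103


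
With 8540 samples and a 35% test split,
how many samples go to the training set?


Test set = 8540 * 35% = 2989. Training set = 8540 - 2989 = 5551.

5551


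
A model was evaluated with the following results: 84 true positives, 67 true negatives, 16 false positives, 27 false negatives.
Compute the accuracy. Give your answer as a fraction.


Accuracy = (TP + TN) / (TP + TN + FP + FN) = (84 + 67) / 194 = 151/194.

151/194


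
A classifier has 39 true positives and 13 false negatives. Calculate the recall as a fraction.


Recall = TP / (TP + FN) = 39 / 52 = 3/4.

3/4


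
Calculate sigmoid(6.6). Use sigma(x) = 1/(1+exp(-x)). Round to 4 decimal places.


sigma(6.6) = 1/(1+e^(-6.6)) = 1/(1+0.001360) = 1/1.001360 = 0.9986.

0.9986


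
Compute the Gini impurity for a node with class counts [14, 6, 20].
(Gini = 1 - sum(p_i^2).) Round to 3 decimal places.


Total = 40. Proportions: 14/40, 6/40, 20/40. sum(p_i^2) = 0.3950. Gini = 1 - 0.3950 = 0.6050, which rounds to 0.605.

0.605


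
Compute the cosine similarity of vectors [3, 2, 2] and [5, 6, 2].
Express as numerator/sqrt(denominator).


dot = 31. |a|^2 = 17, |b|^2 = 65. cos = 31/sqrt(1105).

31/sqrt(1105)


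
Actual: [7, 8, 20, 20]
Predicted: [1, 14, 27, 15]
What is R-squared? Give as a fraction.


Mean(y) = 55/4. SS_res = 146. SS_tot = 627/4. R^2 = 1 - 146/(627/4) = 43/627.

43/627


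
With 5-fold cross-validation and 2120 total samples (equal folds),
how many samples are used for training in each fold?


Each validation fold has 2120/5 = 424 samples. Training set = 2120 - 424 = 1696.

1696


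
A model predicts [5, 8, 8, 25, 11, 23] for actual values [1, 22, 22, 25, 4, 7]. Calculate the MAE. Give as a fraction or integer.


MAE = (1/6) * (|1-5|=4 + |22-8|=14 + |22-8|=14 + |25-25|=0 + |4-11|=7 + |7-23|=16). Sum = 55. MAE = 55/6.

55/6


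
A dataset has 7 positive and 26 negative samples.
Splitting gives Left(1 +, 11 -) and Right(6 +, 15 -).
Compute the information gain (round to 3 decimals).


H(parent) = 0.7455. H(left) = 0.4138, H(right) = 0.8631. Weighted = (12/33)*0.4138 + (21/33)*0.8631 = 0.6997. IG = 0.7455 - 0.6997 = 0.0458, which rounds to 0.046.

0.046


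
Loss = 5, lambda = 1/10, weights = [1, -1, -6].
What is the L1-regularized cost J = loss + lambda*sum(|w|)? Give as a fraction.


L1 norm = sum(|w|) = 8. J = 5 + 1/10 * 8 = 29/5.

29/5


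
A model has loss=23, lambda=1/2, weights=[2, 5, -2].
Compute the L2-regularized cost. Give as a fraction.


L2 sq norm = sum(w^2) = 33. J = 23 + 1/2 * 33 = 79/2.

79/2


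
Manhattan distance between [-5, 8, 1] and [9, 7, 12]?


d = sum of absolute differences: |-5-9|=14 + |8-7|=1 + |1-12|=11 = 26.

26


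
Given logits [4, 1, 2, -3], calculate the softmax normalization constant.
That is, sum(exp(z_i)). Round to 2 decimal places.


Denom = e^4=54.5982 + e^1=2.7183 + e^2=7.3891 + e^-3=0.0498. Sum = 64.7554, which rounds to 64.76.

64.76


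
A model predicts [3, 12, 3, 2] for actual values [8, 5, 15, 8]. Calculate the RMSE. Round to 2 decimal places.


MSE = 63.5000. RMSE = sqrt(63.5000) = 7.97.

7.97


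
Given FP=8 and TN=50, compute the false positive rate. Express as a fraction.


FPR = FP / (FP + TN) = 8 / 58 = 4/29.

4/29


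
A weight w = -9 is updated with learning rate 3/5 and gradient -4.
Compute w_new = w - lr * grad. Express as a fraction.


w_new = -9 - 3/5 * -4 = -9 - -12/5 = -33/5.

-33/5


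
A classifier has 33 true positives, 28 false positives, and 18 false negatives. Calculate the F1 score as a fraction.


Precision = 33/61 = 33/61. Recall = 33/51 = 11/17. F1 = 2*P*R/(P+R) = 33/56.

33/56


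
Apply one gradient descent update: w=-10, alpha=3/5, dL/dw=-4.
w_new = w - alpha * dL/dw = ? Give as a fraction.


w_new = -10 - 3/5 * -4 = -10 - -12/5 = -38/5.

-38/5


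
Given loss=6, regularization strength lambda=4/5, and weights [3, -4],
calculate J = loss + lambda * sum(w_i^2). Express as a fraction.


L2 sq norm = sum(w^2) = 25. J = 6 + 4/5 * 25 = 26.

26


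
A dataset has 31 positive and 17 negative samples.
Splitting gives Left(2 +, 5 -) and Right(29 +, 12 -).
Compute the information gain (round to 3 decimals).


H(parent) = 0.9377. H(left) = 0.8631, H(right) = 0.8722. Weighted = (7/48)*0.8631 + (41/48)*0.8722 = 0.8709. IG = 0.9377 - 0.8709 = 0.0668, which rounds to 0.067.

0.067


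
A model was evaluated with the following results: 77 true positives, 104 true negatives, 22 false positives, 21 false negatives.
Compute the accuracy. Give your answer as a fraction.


Accuracy = (TP + TN) / (TP + TN + FP + FN) = (77 + 104) / 224 = 181/224.

181/224


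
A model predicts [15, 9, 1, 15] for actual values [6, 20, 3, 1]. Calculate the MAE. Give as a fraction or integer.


MAE = (1/4) * (|6-15|=9 + |20-9|=11 + |3-1|=2 + |1-15|=14). Sum = 36. MAE = 9.

9


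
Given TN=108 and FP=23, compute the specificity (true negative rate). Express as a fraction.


Specificity = TN / (TN + FP) = 108 / 131 = 108/131.

108/131


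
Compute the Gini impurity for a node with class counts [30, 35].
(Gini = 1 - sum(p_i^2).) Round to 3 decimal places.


Total = 65. Proportions: 30/65, 35/65. sum(p_i^2) = 0.5030. Gini = 1 - 0.5030 = 0.4970, which rounds to 0.497.

0.497


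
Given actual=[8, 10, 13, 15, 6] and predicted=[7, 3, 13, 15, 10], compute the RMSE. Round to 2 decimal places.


MSE = 13.2000. RMSE = sqrt(13.2000) = 3.63.

3.63


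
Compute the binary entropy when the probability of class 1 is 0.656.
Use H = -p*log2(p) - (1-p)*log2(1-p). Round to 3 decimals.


H = -0.656*log2(0.656) - 0.344*log2(0.344) = 0.929.

0.929


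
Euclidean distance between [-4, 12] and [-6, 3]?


d = sqrt(sum of squared differences). (-4--6)^2=4, (12-3)^2=81. Sum = 85.

sqrt(85)


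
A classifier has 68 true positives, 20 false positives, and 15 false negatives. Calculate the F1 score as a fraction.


Precision = 68/88 = 17/22. Recall = 68/83 = 68/83. F1 = 2*P*R/(P+R) = 136/171.

136/171


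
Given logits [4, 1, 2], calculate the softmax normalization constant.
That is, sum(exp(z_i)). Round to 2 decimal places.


Denom = e^4=54.5982 + e^1=2.7183 + e^2=7.3891. Sum = 64.7056, which rounds to 64.71.

64.71


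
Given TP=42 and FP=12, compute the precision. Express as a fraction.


Precision = TP / (TP + FP) = 42 / 54 = 7/9.

7/9


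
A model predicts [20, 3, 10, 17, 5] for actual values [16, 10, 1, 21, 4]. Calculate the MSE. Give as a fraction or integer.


MSE = (1/5) * ((16-20)^2=16 + (10-3)^2=49 + (1-10)^2=81 + (21-17)^2=16 + (4-5)^2=1). Sum = 163. MSE = 163/5.

163/5


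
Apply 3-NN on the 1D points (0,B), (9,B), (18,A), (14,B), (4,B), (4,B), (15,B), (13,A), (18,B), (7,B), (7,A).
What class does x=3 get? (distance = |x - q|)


Distances: |0-3|=3, |9-3|=6, |18-3|=15, |14-3|=11, |4-3|=1, |4-3|=1, |15-3|=12, |13-3|=10, |18-3|=15, |7-3|=4, |7-3|=4. 3 nearest: (4,B), (4,B), (0,B). Counts: {'B': 3}. Majority class: B.

B


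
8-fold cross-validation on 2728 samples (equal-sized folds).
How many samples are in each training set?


Each validation fold has 2728/8 = 341 samples. Training set = 2728 - 341 = 2387.

2387


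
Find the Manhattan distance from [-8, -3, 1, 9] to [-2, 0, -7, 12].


d = sum of absolute differences: |-8--2|=6 + |-3-0|=3 + |1--7|=8 + |9-12|=3 = 20.

20


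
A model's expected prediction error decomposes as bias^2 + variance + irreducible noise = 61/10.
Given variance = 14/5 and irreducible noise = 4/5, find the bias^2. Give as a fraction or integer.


Total error = bias^2 + variance + irreducible noise. So bias^2 = 61/10 - 14/5 - 4/5 = 5/2.

5/2


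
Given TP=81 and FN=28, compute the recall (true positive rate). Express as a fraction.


Recall = TP / (TP + FN) = 81 / 109 = 81/109.

81/109


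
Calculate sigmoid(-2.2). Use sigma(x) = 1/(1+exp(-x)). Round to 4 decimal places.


sigma(-2.2) = 1/(1+e^(2.2)) = 1/(1+9.025013) = 1/10.025013 = 0.0998.

0.0998


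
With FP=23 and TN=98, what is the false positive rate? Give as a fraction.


FPR = FP / (FP + TN) = 23 / 121 = 23/121.

23/121


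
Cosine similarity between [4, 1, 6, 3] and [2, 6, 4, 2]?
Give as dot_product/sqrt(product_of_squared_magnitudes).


dot = 44. |a|^2 = 62, |b|^2 = 60. cos = 44/sqrt(3720).

44/sqrt(3720)


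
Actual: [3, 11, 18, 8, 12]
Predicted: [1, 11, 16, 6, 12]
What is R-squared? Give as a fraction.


Mean(y) = 52/5. SS_res = 12. SS_tot = 606/5. R^2 = 1 - 12/(606/5) = 91/101.

91/101


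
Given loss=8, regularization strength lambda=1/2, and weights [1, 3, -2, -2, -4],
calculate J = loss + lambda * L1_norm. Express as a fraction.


L1 norm = sum(|w|) = 12. J = 8 + 1/2 * 12 = 14.

14


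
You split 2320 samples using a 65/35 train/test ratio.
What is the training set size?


Test set = 2320 * 35% = 812. Training set = 2320 - 812 = 1508.

1508


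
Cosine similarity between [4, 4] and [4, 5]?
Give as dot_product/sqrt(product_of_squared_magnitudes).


dot = 36. |a|^2 = 32, |b|^2 = 41. cos = 36/sqrt(1312).

36/sqrt(1312)


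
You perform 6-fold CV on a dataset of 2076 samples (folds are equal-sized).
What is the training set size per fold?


Each validation fold has 2076/6 = 346 samples. Training set = 2076 - 346 = 1730.

1730


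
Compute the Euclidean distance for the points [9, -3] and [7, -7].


d = sqrt(sum of squared differences). (9-7)^2=4, (-3--7)^2=16. Sum = 20.

sqrt(20)


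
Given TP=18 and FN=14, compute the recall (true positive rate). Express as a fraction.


Recall = TP / (TP + FN) = 18 / 32 = 9/16.

9/16


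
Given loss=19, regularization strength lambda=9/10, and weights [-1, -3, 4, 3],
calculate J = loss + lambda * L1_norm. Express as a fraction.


L1 norm = sum(|w|) = 11. J = 19 + 9/10 * 11 = 289/10.

289/10


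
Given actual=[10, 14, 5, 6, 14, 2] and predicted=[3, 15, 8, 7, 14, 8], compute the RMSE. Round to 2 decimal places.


MSE = 16.0000. RMSE = sqrt(16.0000) = 4.00.

4.00


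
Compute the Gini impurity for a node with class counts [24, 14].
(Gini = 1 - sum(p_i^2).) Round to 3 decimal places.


Total = 38. Proportions: 24/38, 14/38. sum(p_i^2) = 0.5346. Gini = 1 - 0.5346 = 0.4654, which rounds to 0.465.

0.465


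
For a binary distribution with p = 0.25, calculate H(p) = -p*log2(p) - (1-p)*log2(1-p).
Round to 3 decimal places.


H = -0.25*log2(0.25) - 0.75*log2(0.75) = 0.811.

0.811


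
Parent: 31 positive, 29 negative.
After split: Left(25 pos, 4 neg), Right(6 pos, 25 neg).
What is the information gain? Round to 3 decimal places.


H(parent) = 0.9992. H(left) = 0.5788, H(right) = 0.7088. Weighted = (29/60)*0.5788 + (31/60)*0.7088 = 0.6460. IG = 0.9992 - 0.6460 = 0.3532, which rounds to 0.353.

0.353


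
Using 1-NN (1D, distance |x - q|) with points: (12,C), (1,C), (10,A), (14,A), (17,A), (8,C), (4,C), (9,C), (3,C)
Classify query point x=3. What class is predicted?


Distances: |12-3|=9, |1-3|=2, |10-3|=7, |14-3|=11, |17-3|=14, |8-3|=5, |4-3|=1, |9-3|=6, |3-3|=0. 1 nearest: (3,C). Counts: {'C': 1}. Majority class: C.

C


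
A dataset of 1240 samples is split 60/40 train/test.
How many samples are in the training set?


Test set = 1240 * 40% = 496. Training set = 1240 - 496 = 744.

744


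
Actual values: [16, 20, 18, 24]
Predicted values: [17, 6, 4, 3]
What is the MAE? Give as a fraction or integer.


MAE = (1/4) * (|16-17|=1 + |20-6|=14 + |18-4|=14 + |24-3|=21). Sum = 50. MAE = 25/2.

25/2


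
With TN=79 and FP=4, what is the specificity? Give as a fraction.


Specificity = TN / (TN + FP) = 79 / 83 = 79/83.

79/83


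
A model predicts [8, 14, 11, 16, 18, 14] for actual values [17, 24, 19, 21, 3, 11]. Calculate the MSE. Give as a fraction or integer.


MSE = (1/6) * ((17-8)^2=81 + (24-14)^2=100 + (19-11)^2=64 + (21-16)^2=25 + (3-18)^2=225 + (11-14)^2=9). Sum = 504. MSE = 84.

84


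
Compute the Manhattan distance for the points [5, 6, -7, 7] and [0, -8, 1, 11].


d = sum of absolute differences: |5-0|=5 + |6--8|=14 + |-7-1|=8 + |7-11|=4 = 31.

31


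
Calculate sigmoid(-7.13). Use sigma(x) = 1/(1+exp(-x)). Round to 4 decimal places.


sigma(-7.13) = 1/(1+e^(7.13)) = 1/(1+1248.876967) = 1/1249.876967 = 0.0008.

0.0008


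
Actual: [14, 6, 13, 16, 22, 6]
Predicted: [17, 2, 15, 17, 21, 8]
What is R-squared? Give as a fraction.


Mean(y) = 77/6. SS_res = 35. SS_tot = 1133/6. R^2 = 1 - 35/(1133/6) = 923/1133.

923/1133


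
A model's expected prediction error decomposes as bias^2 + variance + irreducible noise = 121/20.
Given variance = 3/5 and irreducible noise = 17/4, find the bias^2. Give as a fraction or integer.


Total error = bias^2 + variance + irreducible noise. So bias^2 = 121/20 - 3/5 - 17/4 = 6/5.

6/5


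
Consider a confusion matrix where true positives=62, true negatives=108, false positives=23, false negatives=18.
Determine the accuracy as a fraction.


Accuracy = (TP + TN) / (TP + TN + FP + FN) = (62 + 108) / 211 = 170/211.

170/211


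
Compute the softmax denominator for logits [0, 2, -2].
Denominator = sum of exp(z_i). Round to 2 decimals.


Denom = e^0=1.0000 + e^2=7.3891 + e^-2=0.1353. Sum = 8.5244, which rounds to 8.52.

8.52


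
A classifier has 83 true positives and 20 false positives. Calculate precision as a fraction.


Precision = TP / (TP + FP) = 83 / 103 = 83/103.

83/103


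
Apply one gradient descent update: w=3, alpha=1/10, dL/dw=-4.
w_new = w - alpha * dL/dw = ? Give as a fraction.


w_new = 3 - 1/10 * -4 = 3 - -2/5 = 17/5.

17/5


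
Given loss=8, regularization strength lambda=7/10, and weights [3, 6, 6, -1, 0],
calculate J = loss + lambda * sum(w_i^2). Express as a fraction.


L2 sq norm = sum(w^2) = 82. J = 8 + 7/10 * 82 = 327/5.

327/5


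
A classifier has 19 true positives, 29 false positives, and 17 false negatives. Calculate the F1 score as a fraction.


Precision = 19/48 = 19/48. Recall = 19/36 = 19/36. F1 = 2*P*R/(P+R) = 19/42.

19/42


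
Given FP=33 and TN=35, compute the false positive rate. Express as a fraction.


FPR = FP / (FP + TN) = 33 / 68 = 33/68.

33/68


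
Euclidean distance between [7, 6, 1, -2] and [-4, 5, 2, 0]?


d = sqrt(sum of squared differences). (7--4)^2=121, (6-5)^2=1, (1-2)^2=1, (-2-0)^2=4. Sum = 127.

sqrt(127)


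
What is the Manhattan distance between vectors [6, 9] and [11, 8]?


d = sum of absolute differences: |6-11|=5 + |9-8|=1 = 6.

6


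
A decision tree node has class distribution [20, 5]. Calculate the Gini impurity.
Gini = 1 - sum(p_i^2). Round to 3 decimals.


Total = 25. Proportions: 20/25, 5/25. sum(p_i^2) = 0.6800. Gini = 1 - 0.6800 = 0.3200, which rounds to 0.320.

0.320


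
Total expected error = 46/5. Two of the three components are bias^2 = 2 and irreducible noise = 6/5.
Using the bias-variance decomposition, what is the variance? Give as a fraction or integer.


Total error = bias^2 + variance + irreducible noise. So variance = 46/5 - 2 - 6/5 = 6.

6


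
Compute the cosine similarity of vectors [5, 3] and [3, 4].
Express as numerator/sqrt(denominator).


dot = 27. |a|^2 = 34, |b|^2 = 25. cos = 27/sqrt(850).

27/sqrt(850)


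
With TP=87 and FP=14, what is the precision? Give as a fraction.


Precision = TP / (TP + FP) = 87 / 101 = 87/101.

87/101


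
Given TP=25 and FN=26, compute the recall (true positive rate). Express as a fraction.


Recall = TP / (TP + FN) = 25 / 51 = 25/51.

25/51


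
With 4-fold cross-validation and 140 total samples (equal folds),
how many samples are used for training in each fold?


Each validation fold has 140/4 = 35 samples. Training set = 140 - 35 = 105.

105


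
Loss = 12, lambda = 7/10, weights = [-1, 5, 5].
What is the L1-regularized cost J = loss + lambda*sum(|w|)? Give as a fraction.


L1 norm = sum(|w|) = 11. J = 12 + 7/10 * 11 = 197/10.

197/10


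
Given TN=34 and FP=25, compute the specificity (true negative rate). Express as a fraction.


Specificity = TN / (TN + FP) = 34 / 59 = 34/59.

34/59


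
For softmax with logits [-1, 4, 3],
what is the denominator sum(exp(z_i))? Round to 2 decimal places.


Denom = e^-1=0.3679 + e^4=54.5982 + e^3=20.0855. Sum = 75.0516, which rounds to 75.05.

75.05


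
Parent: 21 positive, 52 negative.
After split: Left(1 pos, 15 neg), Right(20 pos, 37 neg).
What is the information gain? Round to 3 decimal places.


H(parent) = 0.8657. H(left) = 0.3373, H(right) = 0.9348. Weighted = (16/73)*0.3373 + (57/73)*0.9348 = 0.8038. IG = 0.8657 - 0.8038 = 0.0619, which rounds to 0.062.

0.062


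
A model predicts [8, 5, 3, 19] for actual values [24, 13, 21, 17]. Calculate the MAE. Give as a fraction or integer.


MAE = (1/4) * (|24-8|=16 + |13-5|=8 + |21-3|=18 + |17-19|=2). Sum = 44. MAE = 11.

11


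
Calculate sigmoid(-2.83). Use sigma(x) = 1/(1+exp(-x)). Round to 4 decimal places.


sigma(-2.83) = 1/(1+e^(2.83)) = 1/(1+16.945461) = 1/17.945461 = 0.0557.

0.0557


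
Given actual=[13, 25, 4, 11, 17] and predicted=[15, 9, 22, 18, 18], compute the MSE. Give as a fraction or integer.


MSE = (1/5) * ((13-15)^2=4 + (25-9)^2=256 + (4-22)^2=324 + (11-18)^2=49 + (17-18)^2=1). Sum = 634. MSE = 634/5.

634/5


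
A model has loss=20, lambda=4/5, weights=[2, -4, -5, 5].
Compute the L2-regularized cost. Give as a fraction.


L2 sq norm = sum(w^2) = 70. J = 20 + 4/5 * 70 = 76.

76


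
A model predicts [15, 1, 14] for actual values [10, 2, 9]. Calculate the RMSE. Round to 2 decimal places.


MSE = 17.0000. RMSE = sqrt(17.0000) = 4.12.

4.12


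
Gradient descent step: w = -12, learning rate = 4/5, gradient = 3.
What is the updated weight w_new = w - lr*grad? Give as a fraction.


w_new = -12 - 4/5 * 3 = -12 - 12/5 = -72/5.

-72/5


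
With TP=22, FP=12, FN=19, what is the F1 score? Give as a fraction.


Precision = 22/34 = 11/17. Recall = 22/41 = 22/41. F1 = 2*P*R/(P+R) = 44/75.

44/75


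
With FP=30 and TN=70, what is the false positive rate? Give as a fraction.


FPR = FP / (FP + TN) = 30 / 100 = 3/10.

3/10


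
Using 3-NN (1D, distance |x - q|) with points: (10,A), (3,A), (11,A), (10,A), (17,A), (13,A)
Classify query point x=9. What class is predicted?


Distances: |10-9|=1, |3-9|=6, |11-9|=2, |10-9|=1, |17-9|=8, |13-9|=4. 3 nearest: (10,A), (10,A), (11,A). Counts: {'A': 3}. Majority class: A.

A


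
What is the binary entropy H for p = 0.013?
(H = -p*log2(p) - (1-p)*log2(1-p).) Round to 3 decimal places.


H = -0.013*log2(0.013) - 0.987*log2(0.987) = 0.100.

0.100


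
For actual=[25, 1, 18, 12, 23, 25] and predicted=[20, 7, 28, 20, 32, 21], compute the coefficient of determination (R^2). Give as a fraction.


Mean(y) = 52/3. SS_res = 322. SS_tot = 1336/3. R^2 = 1 - 322/(1336/3) = 185/668.

185/668


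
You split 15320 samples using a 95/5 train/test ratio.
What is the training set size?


Test set = 15320 * 5% = 766. Training set = 15320 - 766 = 14554.

14554


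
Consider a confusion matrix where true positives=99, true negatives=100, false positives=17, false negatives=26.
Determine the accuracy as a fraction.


Accuracy = (TP + TN) / (TP + TN + FP + FN) = (99 + 100) / 242 = 199/242.

199/242


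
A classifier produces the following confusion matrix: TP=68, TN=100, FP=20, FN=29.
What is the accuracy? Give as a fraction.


Accuracy = (TP + TN) / (TP + TN + FP + FN) = (68 + 100) / 217 = 24/31.

24/31


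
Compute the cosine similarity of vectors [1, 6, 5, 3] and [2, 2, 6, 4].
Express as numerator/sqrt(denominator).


dot = 56. |a|^2 = 71, |b|^2 = 60. cos = 56/sqrt(4260).

56/sqrt(4260)


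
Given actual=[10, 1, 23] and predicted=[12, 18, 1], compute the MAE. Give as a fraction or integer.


MAE = (1/3) * (|10-12|=2 + |1-18|=17 + |23-1|=22). Sum = 41. MAE = 41/3.

41/3


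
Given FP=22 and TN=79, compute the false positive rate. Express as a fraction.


FPR = FP / (FP + TN) = 22 / 101 = 22/101.

22/101


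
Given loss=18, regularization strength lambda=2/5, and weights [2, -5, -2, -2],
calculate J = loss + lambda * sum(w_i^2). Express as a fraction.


L2 sq norm = sum(w^2) = 37. J = 18 + 2/5 * 37 = 164/5.

164/5


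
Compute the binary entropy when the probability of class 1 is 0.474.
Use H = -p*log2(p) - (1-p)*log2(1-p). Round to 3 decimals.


H = -0.474*log2(0.474) - 0.526*log2(0.526) = 0.998.

0.998


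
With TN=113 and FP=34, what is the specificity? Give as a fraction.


Specificity = TN / (TN + FP) = 113 / 147 = 113/147.

113/147


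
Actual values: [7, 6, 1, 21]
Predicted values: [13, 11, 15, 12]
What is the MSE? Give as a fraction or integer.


MSE = (1/4) * ((7-13)^2=36 + (6-11)^2=25 + (1-15)^2=196 + (21-12)^2=81). Sum = 338. MSE = 169/2.

169/2


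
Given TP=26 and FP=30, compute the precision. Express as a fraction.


Precision = TP / (TP + FP) = 26 / 56 = 13/28.

13/28


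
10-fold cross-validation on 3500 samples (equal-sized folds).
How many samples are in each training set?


Each validation fold has 3500/10 = 350 samples. Training set = 3500 - 350 = 3150.

3150


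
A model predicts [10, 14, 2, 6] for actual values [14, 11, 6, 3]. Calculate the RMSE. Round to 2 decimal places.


MSE = 12.5000. RMSE = sqrt(12.5000) = 3.54.

3.54


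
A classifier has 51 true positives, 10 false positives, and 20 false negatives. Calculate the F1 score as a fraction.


Precision = 51/61 = 51/61. Recall = 51/71 = 51/71. F1 = 2*P*R/(P+R) = 17/22.

17/22


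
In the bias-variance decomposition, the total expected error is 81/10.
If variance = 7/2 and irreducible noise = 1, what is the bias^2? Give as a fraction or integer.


Total error = bias^2 + variance + irreducible noise. So bias^2 = 81/10 - 7/2 - 1 = 18/5.

18/5


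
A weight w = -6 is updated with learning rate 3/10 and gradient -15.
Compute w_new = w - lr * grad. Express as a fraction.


w_new = -6 - 3/10 * -15 = -6 - -9/2 = -3/2.

-3/2


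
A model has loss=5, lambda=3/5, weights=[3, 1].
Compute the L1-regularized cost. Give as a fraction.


L1 norm = sum(|w|) = 4. J = 5 + 3/5 * 4 = 37/5.

37/5


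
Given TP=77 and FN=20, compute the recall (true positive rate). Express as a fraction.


Recall = TP / (TP + FN) = 77 / 97 = 77/97.

77/97


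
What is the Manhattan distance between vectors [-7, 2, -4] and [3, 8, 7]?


d = sum of absolute differences: |-7-3|=10 + |2-8|=6 + |-4-7|=11 = 27.

27


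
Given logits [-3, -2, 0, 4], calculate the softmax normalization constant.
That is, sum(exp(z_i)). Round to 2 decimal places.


Denom = e^-3=0.0498 + e^-2=0.1353 + e^0=1.0000 + e^4=54.5982. Sum = 55.7833, which rounds to 55.78.

55.78


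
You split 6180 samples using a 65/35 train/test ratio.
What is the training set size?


Test set = 6180 * 35% = 2163. Training set = 6180 - 2163 = 4017.

4017


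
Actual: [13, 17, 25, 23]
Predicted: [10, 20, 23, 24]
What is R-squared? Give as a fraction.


Mean(y) = 39/2. SS_res = 23. SS_tot = 91. R^2 = 1 - 23/(91) = 68/91.

68/91


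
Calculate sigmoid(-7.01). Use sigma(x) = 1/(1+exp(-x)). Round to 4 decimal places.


sigma(-7.01) = 1/(1+e^(7.01)) = 1/(1+1107.654505) = 1/1108.654505 = 0.0009.

0.0009


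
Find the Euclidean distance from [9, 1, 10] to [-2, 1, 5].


d = sqrt(sum of squared differences). (9--2)^2=121, (1-1)^2=0, (10-5)^2=25. Sum = 146.

sqrt(146)


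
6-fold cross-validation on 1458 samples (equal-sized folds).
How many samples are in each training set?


Each validation fold has 1458/6 = 243 samples. Training set = 1458 - 243 = 1215.

1215


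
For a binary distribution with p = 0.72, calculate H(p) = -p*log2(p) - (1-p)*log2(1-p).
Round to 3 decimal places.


H = -0.72*log2(0.72) - 0.28*log2(0.28) = 0.855.

0.855


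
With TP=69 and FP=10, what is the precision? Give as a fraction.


Precision = TP / (TP + FP) = 69 / 79 = 69/79.

69/79


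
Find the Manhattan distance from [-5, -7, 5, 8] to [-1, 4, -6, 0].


d = sum of absolute differences: |-5--1|=4 + |-7-4|=11 + |5--6|=11 + |8-0|=8 = 34.

34


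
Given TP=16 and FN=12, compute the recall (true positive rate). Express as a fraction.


Recall = TP / (TP + FN) = 16 / 28 = 4/7.

4/7


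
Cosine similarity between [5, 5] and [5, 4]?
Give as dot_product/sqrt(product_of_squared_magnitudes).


dot = 45. |a|^2 = 50, |b|^2 = 41. cos = 45/sqrt(2050).

45/sqrt(2050)


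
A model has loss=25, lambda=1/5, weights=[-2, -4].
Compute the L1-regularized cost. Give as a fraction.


L1 norm = sum(|w|) = 6. J = 25 + 1/5 * 6 = 131/5.

131/5


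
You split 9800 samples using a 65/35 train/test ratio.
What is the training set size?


Test set = 9800 * 35% = 3430. Training set = 9800 - 3430 = 6370.

6370


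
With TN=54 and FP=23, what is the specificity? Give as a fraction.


Specificity = TN / (TN + FP) = 54 / 77 = 54/77.

54/77


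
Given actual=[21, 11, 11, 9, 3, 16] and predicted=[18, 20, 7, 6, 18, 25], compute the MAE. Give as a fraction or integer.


MAE = (1/6) * (|21-18|=3 + |11-20|=9 + |11-7|=4 + |9-6|=3 + |3-18|=15 + |16-25|=9). Sum = 43. MAE = 43/6.

43/6


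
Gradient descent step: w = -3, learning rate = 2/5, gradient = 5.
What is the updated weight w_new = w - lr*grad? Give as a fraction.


w_new = -3 - 2/5 * 5 = -3 - 2 = -5.

-5


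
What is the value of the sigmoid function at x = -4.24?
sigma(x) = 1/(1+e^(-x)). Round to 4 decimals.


sigma(-4.24) = 1/(1+e^(4.24)) = 1/(1+69.407852) = 1/70.407852 = 0.0142.

0.0142


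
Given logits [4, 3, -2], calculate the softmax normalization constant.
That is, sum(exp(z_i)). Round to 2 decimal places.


Denom = e^4=54.5982 + e^3=20.0855 + e^-2=0.1353. Sum = 74.8190, which rounds to 74.82.

74.82


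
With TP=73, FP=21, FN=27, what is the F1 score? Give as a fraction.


Precision = 73/94 = 73/94. Recall = 73/100 = 73/100. F1 = 2*P*R/(P+R) = 73/97.

73/97


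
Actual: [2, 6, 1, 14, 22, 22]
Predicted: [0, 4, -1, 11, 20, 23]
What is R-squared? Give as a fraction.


Mean(y) = 67/6. SS_res = 26. SS_tot = 2741/6. R^2 = 1 - 26/(2741/6) = 2585/2741.

2585/2741


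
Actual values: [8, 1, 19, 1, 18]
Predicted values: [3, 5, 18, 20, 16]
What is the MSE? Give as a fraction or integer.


MSE = (1/5) * ((8-3)^2=25 + (1-5)^2=16 + (19-18)^2=1 + (1-20)^2=361 + (18-16)^2=4). Sum = 407. MSE = 407/5.

407/5


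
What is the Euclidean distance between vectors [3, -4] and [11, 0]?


d = sqrt(sum of squared differences). (3-11)^2=64, (-4-0)^2=16. Sum = 80.

sqrt(80)


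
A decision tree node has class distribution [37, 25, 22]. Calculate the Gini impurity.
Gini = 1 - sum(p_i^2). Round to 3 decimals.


Total = 84. Proportions: 37/84, 25/84, 22/84. sum(p_i^2) = 0.3512. Gini = 1 - 0.3512 = 0.6488, which rounds to 0.649.

0.649


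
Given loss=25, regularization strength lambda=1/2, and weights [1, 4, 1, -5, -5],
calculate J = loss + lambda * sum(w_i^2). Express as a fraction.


L2 sq norm = sum(w^2) = 68. J = 25 + 1/2 * 68 = 59.

59


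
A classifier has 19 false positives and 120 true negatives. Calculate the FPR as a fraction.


FPR = FP / (FP + TN) = 19 / 139 = 19/139.

19/139


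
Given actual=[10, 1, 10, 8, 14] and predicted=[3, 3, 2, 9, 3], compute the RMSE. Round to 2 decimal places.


MSE = 47.8000. RMSE = sqrt(47.8000) = 6.91.

6.91


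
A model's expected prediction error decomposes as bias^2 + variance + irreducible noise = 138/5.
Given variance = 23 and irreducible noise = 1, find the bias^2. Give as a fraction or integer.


Total error = bias^2 + variance + irreducible noise. So bias^2 = 138/5 - 23 - 1 = 18/5.

18/5


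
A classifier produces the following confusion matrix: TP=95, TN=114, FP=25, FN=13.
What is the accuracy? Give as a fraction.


Accuracy = (TP + TN) / (TP + TN + FP + FN) = (95 + 114) / 247 = 11/13.

11/13


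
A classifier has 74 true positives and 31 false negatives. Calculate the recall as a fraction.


Recall = TP / (TP + FN) = 74 / 105 = 74/105.

74/105


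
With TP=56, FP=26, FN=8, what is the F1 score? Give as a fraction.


Precision = 56/82 = 28/41. Recall = 56/64 = 7/8. F1 = 2*P*R/(P+R) = 56/73.

56/73


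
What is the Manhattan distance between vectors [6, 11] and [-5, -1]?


d = sum of absolute differences: |6--5|=11 + |11--1|=12 = 23.

23


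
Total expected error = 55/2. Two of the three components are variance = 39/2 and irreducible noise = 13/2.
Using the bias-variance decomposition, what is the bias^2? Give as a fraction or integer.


Total error = bias^2 + variance + irreducible noise. So bias^2 = 55/2 - 39/2 - 13/2 = 3/2.

3/2


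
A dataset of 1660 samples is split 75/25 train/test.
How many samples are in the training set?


Test set = 1660 * 25% = 415. Training set = 1660 - 415 = 1245.

1245


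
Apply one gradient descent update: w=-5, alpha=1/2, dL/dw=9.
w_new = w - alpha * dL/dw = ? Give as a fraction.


w_new = -5 - 1/2 * 9 = -5 - 9/2 = -19/2.

-19/2


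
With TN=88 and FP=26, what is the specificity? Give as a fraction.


Specificity = TN / (TN + FP) = 88 / 114 = 44/57.

44/57


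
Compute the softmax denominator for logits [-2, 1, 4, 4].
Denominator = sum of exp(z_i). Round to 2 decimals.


Denom = e^-2=0.1353 + e^1=2.7183 + e^4=54.5982 + e^4=54.5982. Sum = 112.0500, which rounds to 112.05.

112.05


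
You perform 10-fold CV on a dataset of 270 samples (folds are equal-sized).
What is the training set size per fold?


Each validation fold has 270/10 = 27 samples. Training set = 270 - 27 = 243.

243


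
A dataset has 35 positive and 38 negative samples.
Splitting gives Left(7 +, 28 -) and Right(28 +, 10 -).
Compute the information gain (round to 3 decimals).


H(parent) = 0.9988. H(left) = 0.7219, H(right) = 0.8315. Weighted = (35/73)*0.7219 + (38/73)*0.8315 = 0.7790. IG = 0.9988 - 0.7790 = 0.2198, which rounds to 0.220.

0.220


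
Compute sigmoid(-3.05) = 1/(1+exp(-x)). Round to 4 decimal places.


sigma(-3.05) = 1/(1+e^(3.05)) = 1/(1+21.115344) = 1/22.115344 = 0.0452.

0.0452


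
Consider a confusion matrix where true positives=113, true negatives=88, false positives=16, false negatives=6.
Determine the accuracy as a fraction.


Accuracy = (TP + TN) / (TP + TN + FP + FN) = (113 + 88) / 223 = 201/223.

201/223


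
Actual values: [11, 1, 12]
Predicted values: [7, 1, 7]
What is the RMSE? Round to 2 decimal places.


MSE = 13.6667. RMSE = sqrt(13.6667) = 3.70.

3.70


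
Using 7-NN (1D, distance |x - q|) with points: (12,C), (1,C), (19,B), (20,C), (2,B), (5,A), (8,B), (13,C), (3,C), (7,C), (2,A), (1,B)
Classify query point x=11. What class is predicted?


Distances: |12-11|=1, |1-11|=10, |19-11|=8, |20-11|=9, |2-11|=9, |5-11|=6, |8-11|=3, |13-11|=2, |3-11|=8, |7-11|=4, |2-11|=9, |1-11|=10. 7 nearest: (12,C), (13,C), (8,B), (7,C), (5,A), (19,B), (3,C). Counts: {'C': 4, 'B': 2, 'A': 1}. Majority class: C.

C


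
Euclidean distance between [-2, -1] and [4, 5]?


d = sqrt(sum of squared differences). (-2-4)^2=36, (-1-5)^2=36. Sum = 72.

sqrt(72)


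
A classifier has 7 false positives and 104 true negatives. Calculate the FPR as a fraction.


FPR = FP / (FP + TN) = 7 / 111 = 7/111.

7/111


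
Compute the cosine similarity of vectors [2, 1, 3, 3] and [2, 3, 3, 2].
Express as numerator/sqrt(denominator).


dot = 22. |a|^2 = 23, |b|^2 = 26. cos = 22/sqrt(598).

22/sqrt(598)


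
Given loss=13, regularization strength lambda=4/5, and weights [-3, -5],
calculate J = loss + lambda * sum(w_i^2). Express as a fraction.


L2 sq norm = sum(w^2) = 34. J = 13 + 4/5 * 34 = 201/5.

201/5


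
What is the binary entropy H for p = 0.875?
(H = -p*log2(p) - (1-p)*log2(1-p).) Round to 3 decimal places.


H = -0.875*log2(0.875) - 0.125*log2(0.125) = 0.544.

0.544


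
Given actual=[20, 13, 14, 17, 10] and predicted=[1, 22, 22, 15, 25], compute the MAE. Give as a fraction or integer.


MAE = (1/5) * (|20-1|=19 + |13-22|=9 + |14-22|=8 + |17-15|=2 + |10-25|=15). Sum = 53. MAE = 53/5.

53/5


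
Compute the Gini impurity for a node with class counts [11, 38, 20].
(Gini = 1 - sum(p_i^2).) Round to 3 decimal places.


Total = 69. Proportions: 11/69, 38/69, 20/69. sum(p_i^2) = 0.4127. Gini = 1 - 0.4127 = 0.5873, which rounds to 0.587.

0.587


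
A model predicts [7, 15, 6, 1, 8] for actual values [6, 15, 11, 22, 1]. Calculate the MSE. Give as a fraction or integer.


MSE = (1/5) * ((6-7)^2=1 + (15-15)^2=0 + (11-6)^2=25 + (22-1)^2=441 + (1-8)^2=49). Sum = 516. MSE = 516/5.

516/5
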